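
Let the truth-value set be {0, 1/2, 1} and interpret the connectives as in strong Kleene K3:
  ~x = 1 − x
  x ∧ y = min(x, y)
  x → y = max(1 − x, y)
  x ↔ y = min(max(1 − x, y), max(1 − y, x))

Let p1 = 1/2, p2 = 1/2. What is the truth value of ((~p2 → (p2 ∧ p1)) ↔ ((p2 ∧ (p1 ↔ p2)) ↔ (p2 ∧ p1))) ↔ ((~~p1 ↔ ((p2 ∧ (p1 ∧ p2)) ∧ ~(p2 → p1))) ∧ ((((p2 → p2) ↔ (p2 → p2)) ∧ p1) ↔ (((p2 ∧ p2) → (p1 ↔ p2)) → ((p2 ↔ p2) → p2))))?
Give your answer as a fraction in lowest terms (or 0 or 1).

~p2 = ~1/2 = 1/2
p2 ∧ p1 = 1/2 ∧ 1/2 = 1/2
~p2 → (p2 ∧ p1) = 1/2 → 1/2 = 1/2
p1 ↔ p2 = 1/2 ↔ 1/2 = 1/2
p2 ∧ (p1 ↔ p2) = 1/2 ∧ 1/2 = 1/2
p2 ∧ p1 = 1/2 ∧ 1/2 = 1/2
(p2 ∧ (p1 ↔ p2)) ↔ (p2 ∧ p1) = 1/2 ↔ 1/2 = 1/2
(~p2 → (p2 ∧ p1)) ↔ ((p2 ∧ (p1 ↔ p2)) ↔ (p2 ∧ p1)) = 1/2 ↔ 1/2 = 1/2
~p1 = ~1/2 = 1/2
~~p1 = ~1/2 = 1/2
p1 ∧ p2 = 1/2 ∧ 1/2 = 1/2
p2 ∧ (p1 ∧ p2) = 1/2 ∧ 1/2 = 1/2
p2 → p1 = 1/2 → 1/2 = 1/2
~(p2 → p1) = ~1/2 = 1/2
(p2 ∧ (p1 ∧ p2)) ∧ ~(p2 → p1) = 1/2 ∧ 1/2 = 1/2
~~p1 ↔ ((p2 ∧ (p1 ∧ p2)) ∧ ~(p2 → p1)) = 1/2 ↔ 1/2 = 1/2
p2 → p2 = 1/2 → 1/2 = 1/2
p2 → p2 = 1/2 → 1/2 = 1/2
(p2 → p2) ↔ (p2 → p2) = 1/2 ↔ 1/2 = 1/2
((p2 → p2) ↔ (p2 → p2)) ∧ p1 = 1/2 ∧ 1/2 = 1/2
p2 ∧ p2 = 1/2 ∧ 1/2 = 1/2
p1 ↔ p2 = 1/2 ↔ 1/2 = 1/2
(p2 ∧ p2) → (p1 ↔ p2) = 1/2 → 1/2 = 1/2
p2 ↔ p2 = 1/2 ↔ 1/2 = 1/2
(p2 ↔ p2) → p2 = 1/2 → 1/2 = 1/2
((p2 ∧ p2) → (p1 ↔ p2)) → ((p2 ↔ p2) → p2) = 1/2 → 1/2 = 1/2
(((p2 → p2) ↔ (p2 → p2)) ∧ p1) ↔ (((p2 ∧ p2) → (p1 ↔ p2)) → ((p2 ↔ p2) → p2)) = 1/2 ↔ 1/2 = 1/2
(~~p1 ↔ ((p2 ∧ (p1 ∧ p2)) ∧ ~(p2 → p1))) ∧ ((((p2 → p2) ↔ (p2 → p2)) ∧ p1) ↔ (((p2 ∧ p2) → (p1 ↔ p2)) → ((p2 ↔ p2) → p2))) = 1/2 ∧ 1/2 = 1/2
((~p2 → (p2 ∧ p1)) ↔ ((p2 ∧ (p1 ↔ p2)) ↔ (p2 ∧ p1))) ↔ ((~~p1 ↔ ((p2 ∧ (p1 ∧ p2)) ∧ ~(p2 → p1))) ∧ ((((p2 → p2) ↔ (p2 → p2)) ∧ p1) ↔ (((p2 ∧ p2) → (p1 ↔ p2)) → ((p2 ↔ p2) → p2)))) = 1/2 ↔ 1/2 = 1/2

1/2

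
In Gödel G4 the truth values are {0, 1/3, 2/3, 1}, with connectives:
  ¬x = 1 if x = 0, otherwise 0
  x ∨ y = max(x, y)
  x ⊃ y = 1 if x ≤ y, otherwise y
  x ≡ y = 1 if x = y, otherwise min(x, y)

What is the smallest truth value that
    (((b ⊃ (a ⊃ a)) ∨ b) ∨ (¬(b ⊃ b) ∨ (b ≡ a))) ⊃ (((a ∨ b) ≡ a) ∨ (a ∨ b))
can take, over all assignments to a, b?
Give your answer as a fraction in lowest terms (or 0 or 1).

Take a = 0, b = 1/3:
a ⊃ a = 0 ⊃ 0 = 1
b ⊃ (a ⊃ a) = 1/3 ⊃ 1 = 1
(b ⊃ (a ⊃ a)) ∨ b = 1 ∨ 1/3 = 1
b ⊃ b = 1/3 ⊃ 1/3 = 1
¬(b ⊃ b) = ¬1 = 0
b ≡ a = 1/3 ≡ 0 = 0
¬(b ⊃ b) ∨ (b ≡ a) = 0 ∨ 0 = 0
((b ⊃ (a ⊃ a)) ∨ b) ∨ (¬(b ⊃ b) ∨ (b ≡ a)) = 1 ∨ 0 = 1
a ∨ b = 0 ∨ 1/3 = 1/3
(a ∨ b) ≡ a = 1/3 ≡ 0 = 0
a ∨ b = 0 ∨ 1/3 = 1/3
((a ∨ b) ≡ a) ∨ (a ∨ b) = 0 ∨ 1/3 = 1/3
(((b ⊃ (a ⊃ a)) ∨ b) ∨ (¬(b ⊃ b) ∨ (b ≡ a))) ⊃ (((a ∨ b) ≡ a) ∨ (a ∨ b)) = 1 ⊃ 1/3 = 1/3
No assignment yields a value below 1/3, so this is the minimum.

1/3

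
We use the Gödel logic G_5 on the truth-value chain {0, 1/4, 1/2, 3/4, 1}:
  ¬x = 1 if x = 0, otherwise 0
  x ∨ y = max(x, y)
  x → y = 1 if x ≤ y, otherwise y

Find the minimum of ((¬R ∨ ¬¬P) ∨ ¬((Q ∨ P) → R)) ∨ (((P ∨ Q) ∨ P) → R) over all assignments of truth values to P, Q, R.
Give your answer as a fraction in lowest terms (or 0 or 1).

Take P = 0, Q = 1/2, R = 1/4:
¬R = ¬1/4 = 0
¬P = ¬0 = 1
¬¬P = ¬1 = 0
¬R ∨ ¬¬P = 0 ∨ 0 = 0
Q ∨ P = 1/2 ∨ 0 = 1/2
(Q ∨ P) → R = 1/2 → 1/4 = 1/4
¬((Q ∨ P) → R) = ¬1/4 = 0
(¬R ∨ ¬¬P) ∨ ¬((Q ∨ P) → R) = 0 ∨ 0 = 0
P ∨ Q = 0 ∨ 1/2 = 1/2
(P ∨ Q) ∨ P = 1/2 ∨ 0 = 1/2
((P ∨ Q) ∨ P) → R = 1/2 → 1/4 = 1/4
((¬R ∨ ¬¬P) ∨ ¬((Q ∨ P) → R)) ∨ (((P ∨ Q) ∨ P) → R) = 0 ∨ 1/4 = 1/4
No assignment yields a value below 1/4, so this is the minimum.

1/4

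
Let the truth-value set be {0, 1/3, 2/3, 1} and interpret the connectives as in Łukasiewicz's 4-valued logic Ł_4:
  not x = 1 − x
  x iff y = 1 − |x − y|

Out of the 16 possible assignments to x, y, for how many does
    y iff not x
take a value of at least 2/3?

x = 0, y = 0 ↦ 0  <
x = 0, y = 1/3 ↦ 1/3  <
x = 0, y = 2/3 ↦ 2/3  ≥
x = 0, y = 1 ↦ 1  ≥
x = 1/3, y = 0 ↦ 1/3  <
x = 1/3, y = 1/3 ↦ 2/3  ≥
x = 1/3, y = 2/3 ↦ 1  ≥
x = 1/3, y = 1 ↦ 2/3  ≥
x = 2/3, y = 0 ↦ 2/3  ≥
x = 2/3, y = 1/3 ↦ 1  ≥
x = 2/3, y = 2/3 ↦ 2/3  ≥
x = 2/3, y = 1 ↦ 1/3  <
x = 1, y = 0 ↦ 1  ≥
x = 1, y = 1/3 ↦ 2/3  ≥
x = 1, y = 2/3 ↦ 1/3  <
x = 1, y = 1 ↦ 0  <
So 10 of the 16 assignments meet the threshold.

10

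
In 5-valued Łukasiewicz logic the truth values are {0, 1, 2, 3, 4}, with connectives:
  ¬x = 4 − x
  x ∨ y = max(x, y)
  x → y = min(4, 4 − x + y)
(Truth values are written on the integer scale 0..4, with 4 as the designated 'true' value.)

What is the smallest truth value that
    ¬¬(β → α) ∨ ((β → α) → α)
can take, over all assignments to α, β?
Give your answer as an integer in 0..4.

2

Take α = 0, β = 2:
β → α = 2 → 0 = 2
¬(β → α) = ¬2 = 2
¬¬(β → α) = ¬2 = 2
β → α = 2 → 0 = 2
(β → α) → α = 2 → 0 = 2
¬¬(β → α) ∨ ((β → α) → α) = 2 ∨ 2 = 2
No assignment yields a value below 2, so this is the minimum.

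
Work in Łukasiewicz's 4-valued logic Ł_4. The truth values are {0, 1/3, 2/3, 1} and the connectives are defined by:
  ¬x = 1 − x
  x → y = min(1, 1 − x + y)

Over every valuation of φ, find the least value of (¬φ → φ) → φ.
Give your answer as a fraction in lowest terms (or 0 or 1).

Take φ = 1/3:
¬φ = ¬1/3 = 2/3
¬φ → φ = 2/3 → 1/3 = 2/3
(¬φ → φ) → φ = 2/3 → 1/3 = 2/3
No assignment yields a value below 2/3, so this is the minimum.

2/3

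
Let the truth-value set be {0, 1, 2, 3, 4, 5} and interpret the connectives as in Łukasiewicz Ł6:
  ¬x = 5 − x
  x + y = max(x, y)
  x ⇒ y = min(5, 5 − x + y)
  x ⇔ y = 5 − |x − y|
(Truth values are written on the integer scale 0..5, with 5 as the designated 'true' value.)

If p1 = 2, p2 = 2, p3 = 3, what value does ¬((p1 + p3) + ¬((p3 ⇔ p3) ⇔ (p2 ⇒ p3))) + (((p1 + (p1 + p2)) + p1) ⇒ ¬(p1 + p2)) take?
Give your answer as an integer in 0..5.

p1 + p3 = 2 + 3 = 3
p3 ⇔ p3 = 3 ⇔ 3 = 5
p2 ⇒ p3 = 2 ⇒ 3 = 5
(p3 ⇔ p3) ⇔ (p2 ⇒ p3) = 5 ⇔ 5 = 5
¬((p3 ⇔ p3) ⇔ (p2 ⇒ p3)) = ¬5 = 0
(p1 + p3) + ¬((p3 ⇔ p3) ⇔ (p2 ⇒ p3)) = 3 + 0 = 3
¬((p1 + p3) + ¬((p3 ⇔ p3) ⇔ (p2 ⇒ p3))) = ¬3 = 2
p1 + p2 = 2 + 2 = 2
p1 + (p1 + p2) = 2 + 2 = 2
(p1 + (p1 + p2)) + p1 = 2 + 2 = 2
p1 + p2 = 2 + 2 = 2
¬(p1 + p2) = ¬2 = 3
((p1 + (p1 + p2)) + p1) ⇒ ¬(p1 + p2) = 2 ⇒ 3 = 5
¬((p1 + p3) + ¬((p3 ⇔ p3) ⇔ (p2 ⇒ p3))) + (((p1 + (p1 + p2)) + p1) ⇒ ¬(p1 + p2)) = 2 + 5 = 5

5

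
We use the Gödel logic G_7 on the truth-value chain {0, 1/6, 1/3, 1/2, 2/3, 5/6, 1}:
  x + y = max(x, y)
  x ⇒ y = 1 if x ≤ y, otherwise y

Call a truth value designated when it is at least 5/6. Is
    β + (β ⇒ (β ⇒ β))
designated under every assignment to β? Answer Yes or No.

β = 0 ↦ 1
β = 1/6 ↦ 1
β = 1/3 ↦ 1
β = 1/2 ↦ 1
β = 2/3 ↦ 1
β = 5/6 ↦ 1
β = 1 ↦ 1
Every assignment gives a value ≥ 5/6.

Yes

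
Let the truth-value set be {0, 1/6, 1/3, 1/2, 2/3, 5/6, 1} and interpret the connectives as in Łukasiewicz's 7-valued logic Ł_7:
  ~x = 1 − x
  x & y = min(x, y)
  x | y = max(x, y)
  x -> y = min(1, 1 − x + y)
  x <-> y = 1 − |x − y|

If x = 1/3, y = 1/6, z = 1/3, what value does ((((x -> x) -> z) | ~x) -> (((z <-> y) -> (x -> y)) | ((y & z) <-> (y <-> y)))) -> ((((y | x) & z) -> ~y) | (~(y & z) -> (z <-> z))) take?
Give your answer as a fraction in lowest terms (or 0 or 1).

x -> x = 1/3 -> 1/3 = 1
(x -> x) -> z = 1 -> 1/3 = 1/3
~x = ~1/3 = 2/3
((x -> x) -> z) | ~x = 1/3 | 2/3 = 2/3
z <-> y = 1/3 <-> 1/6 = 5/6
x -> y = 1/3 -> 1/6 = 5/6
(z <-> y) -> (x -> y) = 5/6 -> 5/6 = 1
y & z = 1/6 & 1/3 = 1/6
y <-> y = 1/6 <-> 1/6 = 1
(y & z) <-> (y <-> y) = 1/6 <-> 1 = 1/6
((z <-> y) -> (x -> y)) | ((y & z) <-> (y <-> y)) = 1 | 1/6 = 1
(((x -> x) -> z) | ~x) -> (((z <-> y) -> (x -> y)) | ((y & z) <-> (y <-> y))) = 2/3 -> 1 = 1
y | x = 1/6 | 1/3 = 1/3
(y | x) & z = 1/3 & 1/3 = 1/3
~y = ~1/6 = 5/6
((y | x) & z) -> ~y = 1/3 -> 5/6 = 1
y & z = 1/6 & 1/3 = 1/6
~(y & z) = ~1/6 = 5/6
z <-> z = 1/3 <-> 1/3 = 1
~(y & z) -> (z <-> z) = 5/6 -> 1 = 1
(((y | x) & z) -> ~y) | (~(y & z) -> (z <-> z)) = 1 | 1 = 1
((((x -> x) -> z) | ~x) -> (((z <-> y) -> (x -> y)) | ((y & z) <-> (y <-> y)))) -> ((((y | x) & z) -> ~y) | (~(y & z) -> (z <-> z))) = 1 -> 1 = 1

1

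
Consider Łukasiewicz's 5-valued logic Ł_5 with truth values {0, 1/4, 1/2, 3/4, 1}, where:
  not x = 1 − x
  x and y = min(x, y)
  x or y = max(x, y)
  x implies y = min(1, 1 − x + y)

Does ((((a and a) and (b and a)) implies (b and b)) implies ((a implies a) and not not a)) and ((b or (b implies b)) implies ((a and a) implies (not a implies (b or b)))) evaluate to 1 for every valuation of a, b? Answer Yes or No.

No

Counterexample: take a = 0, b = 0.
a and a = 0 and 0 = 0
b and a = 0 and 0 = 0
(a and a) and (b and a) = 0 and 0 = 0
b and b = 0 and 0 = 0
((a and a) and (b and a)) implies (b and b) = 0 implies 0 = 1
a implies a = 0 implies 0 = 1
not a = not 0 = 1
not not a = not 1 = 0
(a implies a) and not not a = 1 and 0 = 0
(((a and a) and (b and a)) implies (b and b)) implies ((a implies a) and not not a) = 1 implies 0 = 0
b implies b = 0 implies 0 = 1
b or (b implies b) = 0 or 1 = 1
a and a = 0 and 0 = 0
not a = not 0 = 1
b or b = 0 or 0 = 0
not a implies (b or b) = 1 implies 0 = 0
(a and a) implies (not a implies (b or b)) = 0 implies 0 = 1
(b or (b implies b)) implies ((a and a) implies (not a implies (b or b))) = 1 implies 1 = 1
((((a and a) and (b and a)) implies (b and b)) implies ((a implies a) and not not a)) and ((b or (b implies b)) implies ((a and a) implies (not a implies (b or b)))) = 0 and 1 = 0
This gives 0 ≠ 1.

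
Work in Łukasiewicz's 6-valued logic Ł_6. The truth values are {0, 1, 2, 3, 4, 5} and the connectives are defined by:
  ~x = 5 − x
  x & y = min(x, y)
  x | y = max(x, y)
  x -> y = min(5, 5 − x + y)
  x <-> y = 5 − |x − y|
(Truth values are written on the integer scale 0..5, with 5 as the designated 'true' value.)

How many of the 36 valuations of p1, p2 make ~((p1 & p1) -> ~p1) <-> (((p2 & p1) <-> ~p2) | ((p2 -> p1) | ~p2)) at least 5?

6

value 5: 6 assignments (counts)
value 4: 1 assignment
value 3: 6 assignments
value 2: 4 assignments
value 1: 10 assignments
value 0: 9 assignments
So 6 of the 36 assignments meet the threshold.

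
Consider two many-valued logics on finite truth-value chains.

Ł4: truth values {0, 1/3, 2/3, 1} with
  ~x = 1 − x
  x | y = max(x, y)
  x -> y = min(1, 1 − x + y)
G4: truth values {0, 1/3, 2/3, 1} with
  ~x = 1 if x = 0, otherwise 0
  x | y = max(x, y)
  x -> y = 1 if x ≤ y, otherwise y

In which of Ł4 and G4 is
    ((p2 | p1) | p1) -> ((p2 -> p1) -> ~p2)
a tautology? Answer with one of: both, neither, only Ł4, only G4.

neither

In Ł4: at p1 = 1/3, p2 = 1 the value is 2/3 — not a tautology.
In G4: at p1 = 1/3, p2 = 1/3 the value is 0 — not a tautology.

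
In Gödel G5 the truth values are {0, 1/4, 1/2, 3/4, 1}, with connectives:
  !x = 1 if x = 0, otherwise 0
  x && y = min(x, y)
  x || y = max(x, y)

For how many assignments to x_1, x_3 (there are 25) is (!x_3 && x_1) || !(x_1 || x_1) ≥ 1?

6

value 1: 6 assignments (counts)
value 3/4: 1 assignment
value 1/2: 1 assignment
value 1/4: 1 assignment
value 0: 16 assignments
So 6 of the 25 assignments meet the threshold.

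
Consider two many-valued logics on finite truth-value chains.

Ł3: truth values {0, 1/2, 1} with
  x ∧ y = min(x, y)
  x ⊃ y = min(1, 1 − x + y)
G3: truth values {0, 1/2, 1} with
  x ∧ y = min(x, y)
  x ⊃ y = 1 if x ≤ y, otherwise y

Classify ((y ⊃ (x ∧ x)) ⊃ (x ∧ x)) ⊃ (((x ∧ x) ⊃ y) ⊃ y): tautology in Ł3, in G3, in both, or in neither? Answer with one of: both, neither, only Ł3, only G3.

only Ł3

In Ł3: every assignment gives 1 — tautology.
In G3: at x = 0, y = 1/2 the value is 1/2 — not a tautology.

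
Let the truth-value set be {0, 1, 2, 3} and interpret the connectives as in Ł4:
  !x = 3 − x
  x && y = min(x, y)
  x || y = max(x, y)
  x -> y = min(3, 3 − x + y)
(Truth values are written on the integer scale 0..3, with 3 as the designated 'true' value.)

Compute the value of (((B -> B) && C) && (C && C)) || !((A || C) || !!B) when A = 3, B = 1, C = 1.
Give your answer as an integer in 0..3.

B -> B = 1 -> 1 = 3
(B -> B) && C = 3 && 1 = 1
C && C = 1 && 1 = 1
((B -> B) && C) && (C && C) = 1 && 1 = 1
A || C = 3 || 1 = 3
!B = !1 = 2
!!B = !2 = 1
(A || C) || !!B = 3 || 1 = 3
!((A || C) || !!B) = !3 = 0
(((B -> B) && C) && (C && C)) || !((A || C) || !!B) = 1 || 0 = 1

1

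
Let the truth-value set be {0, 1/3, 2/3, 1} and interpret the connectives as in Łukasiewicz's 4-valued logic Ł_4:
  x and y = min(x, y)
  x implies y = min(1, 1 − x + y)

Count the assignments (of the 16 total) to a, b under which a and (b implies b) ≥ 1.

4

a = 0, b = 0 ↦ 0  <
a = 0, b = 1/3 ↦ 0  <
a = 0, b = 2/3 ↦ 0  <
a = 0, b = 1 ↦ 0  <
a = 1/3, b = 0 ↦ 1/3  <
a = 1/3, b = 1/3 ↦ 1/3  <
a = 1/3, b = 2/3 ↦ 1/3  <
a = 1/3, b = 1 ↦ 1/3  <
a = 2/3, b = 0 ↦ 2/3  <
a = 2/3, b = 1/3 ↦ 2/3  <
a = 2/3, b = 2/3 ↦ 2/3  <
a = 2/3, b = 1 ↦ 2/3  <
a = 1, b = 0 ↦ 1  ≥
a = 1, b = 1/3 ↦ 1  ≥
a = 1, b = 2/3 ↦ 1  ≥
a = 1, b = 1 ↦ 1  ≥
So 4 of the 16 assignments meet the threshold.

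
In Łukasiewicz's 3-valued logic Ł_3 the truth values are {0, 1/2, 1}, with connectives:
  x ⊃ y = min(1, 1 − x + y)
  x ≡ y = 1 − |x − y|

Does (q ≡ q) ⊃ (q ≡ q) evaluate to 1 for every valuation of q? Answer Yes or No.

q = 0 ↦ 1
q = 1/2 ↦ 1
q = 1 ↦ 1
Every assignment gives a value ≥ 1.

Yes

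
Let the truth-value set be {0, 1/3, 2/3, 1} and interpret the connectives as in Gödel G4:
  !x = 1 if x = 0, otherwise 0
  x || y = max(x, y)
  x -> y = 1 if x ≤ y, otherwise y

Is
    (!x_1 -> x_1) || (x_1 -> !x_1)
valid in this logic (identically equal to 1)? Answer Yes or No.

Yes

x_1 = 0 ↦ 1
x_1 = 1/3 ↦ 1
x_1 = 2/3 ↦ 1
x_1 = 1 ↦ 1
Every assignment gives a value ≥ 1.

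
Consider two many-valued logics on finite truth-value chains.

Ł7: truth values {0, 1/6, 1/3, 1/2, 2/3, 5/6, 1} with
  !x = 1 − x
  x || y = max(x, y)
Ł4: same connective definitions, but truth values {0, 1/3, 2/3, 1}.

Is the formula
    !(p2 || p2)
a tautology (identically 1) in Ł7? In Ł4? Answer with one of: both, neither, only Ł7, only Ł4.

In Ł7: at p2 = 1/6 the value is 5/6 — not a tautology.
In Ł4: at p2 = 1/3 the value is 2/3 — not a tautology.

neither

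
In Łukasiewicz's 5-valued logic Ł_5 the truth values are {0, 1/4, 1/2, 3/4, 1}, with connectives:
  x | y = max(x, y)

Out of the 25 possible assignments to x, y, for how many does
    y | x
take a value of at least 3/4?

16

value 1: 9 assignments (counts)
value 3/4: 7 assignments (counts)
value 1/2: 5 assignments
value 1/4: 3 assignments
value 0: 1 assignment
So 16 of the 25 assignments meet the threshold.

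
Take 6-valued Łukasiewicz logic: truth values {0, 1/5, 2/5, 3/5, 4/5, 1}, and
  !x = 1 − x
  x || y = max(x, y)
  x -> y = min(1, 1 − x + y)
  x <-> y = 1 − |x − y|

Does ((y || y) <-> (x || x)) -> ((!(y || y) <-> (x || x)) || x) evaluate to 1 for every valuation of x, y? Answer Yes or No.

No

Counterexample: take x = 0, y = 0.
y || y = 0 || 0 = 0
x || x = 0 || 0 = 0
(y || y) <-> (x || x) = 0 <-> 0 = 1
y || y = 0 || 0 = 0
!(y || y) = !0 = 1
x || x = 0 || 0 = 0
!(y || y) <-> (x || x) = 1 <-> 0 = 0
(!(y || y) <-> (x || x)) || x = 0 || 0 = 0
((y || y) <-> (x || x)) -> ((!(y || y) <-> (x || x)) || x) = 1 -> 0 = 0
This gives 0 ≠ 1.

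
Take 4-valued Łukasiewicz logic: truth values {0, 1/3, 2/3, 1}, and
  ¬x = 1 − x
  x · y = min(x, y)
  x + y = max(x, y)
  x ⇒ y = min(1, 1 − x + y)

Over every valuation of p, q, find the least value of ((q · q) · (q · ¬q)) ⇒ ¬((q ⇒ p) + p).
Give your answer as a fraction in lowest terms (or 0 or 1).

2/3

Take p = 1/3, q = 1/3:
q · q = 1/3 · 1/3 = 1/3
¬q = ¬1/3 = 2/3
q · ¬q = 1/3 · 2/3 = 1/3
(q · q) · (q · ¬q) = 1/3 · 1/3 = 1/3
q ⇒ p = 1/3 ⇒ 1/3 = 1
(q ⇒ p) + p = 1 + 1/3 = 1
¬((q ⇒ p) + p) = ¬1 = 0
((q · q) · (q · ¬q)) ⇒ ¬((q ⇒ p) + p) = 1/3 ⇒ 0 = 2/3
No assignment yields a value below 2/3, so this is the minimum.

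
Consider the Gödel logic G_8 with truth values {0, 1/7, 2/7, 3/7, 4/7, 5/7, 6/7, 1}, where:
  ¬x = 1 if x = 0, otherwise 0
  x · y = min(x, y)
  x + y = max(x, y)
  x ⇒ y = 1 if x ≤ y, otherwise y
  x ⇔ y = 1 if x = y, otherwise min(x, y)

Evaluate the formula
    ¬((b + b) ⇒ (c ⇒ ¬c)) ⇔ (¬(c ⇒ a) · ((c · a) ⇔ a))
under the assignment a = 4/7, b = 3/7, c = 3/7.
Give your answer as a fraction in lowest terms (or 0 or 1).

0

b + b = 3/7 + 3/7 = 3/7
¬c = ¬3/7 = 0
c ⇒ ¬c = 3/7 ⇒ 0 = 0
(b + b) ⇒ (c ⇒ ¬c) = 3/7 ⇒ 0 = 0
¬((b + b) ⇒ (c ⇒ ¬c)) = ¬0 = 1
c ⇒ a = 3/7 ⇒ 4/7 = 1
¬(c ⇒ a) = ¬1 = 0
c · a = 3/7 · 4/7 = 3/7
(c · a) ⇔ a = 3/7 ⇔ 4/7 = 3/7
¬(c ⇒ a) · ((c · a) ⇔ a) = 0 · 3/7 = 0
¬((b + b) ⇒ (c ⇒ ¬c)) ⇔ (¬(c ⇒ a) · ((c · a) ⇔ a)) = 1 ⇔ 0 = 0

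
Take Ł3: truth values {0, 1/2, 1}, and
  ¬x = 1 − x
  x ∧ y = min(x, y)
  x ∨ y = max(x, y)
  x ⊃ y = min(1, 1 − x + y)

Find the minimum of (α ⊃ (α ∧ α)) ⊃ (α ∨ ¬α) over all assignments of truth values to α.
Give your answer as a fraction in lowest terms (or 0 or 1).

1/2

Take α = 1/2:
α ∧ α = 1/2 ∧ 1/2 = 1/2
α ⊃ (α ∧ α) = 1/2 ⊃ 1/2 = 1
¬α = ¬1/2 = 1/2
α ∨ ¬α = 1/2 ∨ 1/2 = 1/2
(α ⊃ (α ∧ α)) ⊃ (α ∨ ¬α) = 1 ⊃ 1/2 = 1/2
No assignment yields a value below 1/2, so this is the minimum.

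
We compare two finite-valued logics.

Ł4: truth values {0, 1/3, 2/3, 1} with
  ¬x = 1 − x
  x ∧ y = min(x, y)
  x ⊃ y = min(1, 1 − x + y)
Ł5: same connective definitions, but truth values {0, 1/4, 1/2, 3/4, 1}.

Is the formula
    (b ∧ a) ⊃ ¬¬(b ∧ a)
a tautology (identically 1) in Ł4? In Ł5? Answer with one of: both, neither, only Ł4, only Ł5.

In Ł4: every assignment gives 1 — tautology.
In Ł5: every assignment gives 1 — tautology.

both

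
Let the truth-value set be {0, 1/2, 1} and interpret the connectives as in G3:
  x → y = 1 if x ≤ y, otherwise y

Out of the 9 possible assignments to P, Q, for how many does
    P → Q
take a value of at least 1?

P = 0, Q = 0 ↦ 1  ≥
P = 0, Q = 1/2 ↦ 1  ≥
P = 0, Q = 1 ↦ 1  ≥
P = 1/2, Q = 0 ↦ 0  <
P = 1/2, Q = 1/2 ↦ 1  ≥
P = 1/2, Q = 1 ↦ 1  ≥
P = 1, Q = 0 ↦ 0  <
P = 1, Q = 1/2 ↦ 1/2  <
P = 1, Q = 1 ↦ 1  ≥
So 6 of the 9 assignments meet the threshold.

6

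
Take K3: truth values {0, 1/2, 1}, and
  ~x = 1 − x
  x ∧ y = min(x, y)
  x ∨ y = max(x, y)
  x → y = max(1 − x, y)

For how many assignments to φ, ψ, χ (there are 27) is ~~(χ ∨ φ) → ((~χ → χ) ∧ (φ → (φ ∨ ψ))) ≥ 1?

10

value 1: 10 assignments (counts)
value 1/2: 14 assignments
value 0: 3 assignments
So 10 of the 27 assignments meet the threshold.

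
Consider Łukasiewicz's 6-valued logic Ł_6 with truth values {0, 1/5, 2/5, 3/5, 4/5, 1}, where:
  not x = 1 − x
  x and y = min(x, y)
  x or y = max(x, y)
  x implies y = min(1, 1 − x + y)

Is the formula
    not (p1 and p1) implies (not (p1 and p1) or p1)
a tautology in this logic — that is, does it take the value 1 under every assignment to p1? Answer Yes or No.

p1 = 0 ↦ 1
p1 = 1/5 ↦ 1
p1 = 2/5 ↦ 1
p1 = 3/5 ↦ 1
p1 = 4/5 ↦ 1
p1 = 1 ↦ 1
Every assignment gives a value ≥ 1.

Yes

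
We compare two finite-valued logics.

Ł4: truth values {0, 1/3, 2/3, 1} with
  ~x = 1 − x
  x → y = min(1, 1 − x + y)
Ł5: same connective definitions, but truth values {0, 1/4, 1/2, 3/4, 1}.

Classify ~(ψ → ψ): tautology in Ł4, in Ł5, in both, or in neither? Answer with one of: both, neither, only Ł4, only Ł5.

In Ł4: at ψ = 0 the value is 0 — not a tautology.
In Ł5: at ψ = 0 the value is 0 — not a tautology.

neither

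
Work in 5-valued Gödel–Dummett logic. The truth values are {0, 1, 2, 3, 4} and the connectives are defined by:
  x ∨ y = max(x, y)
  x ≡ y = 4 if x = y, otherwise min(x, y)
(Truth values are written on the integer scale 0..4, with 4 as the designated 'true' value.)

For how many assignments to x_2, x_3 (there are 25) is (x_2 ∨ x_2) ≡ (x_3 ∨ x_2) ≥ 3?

value 4: 15 assignments (counts)
value 3: 1 assignment (counts)
value 2: 2 assignments
value 1: 3 assignments
value 0: 4 assignments
So 16 of the 25 assignments meet the threshold.

16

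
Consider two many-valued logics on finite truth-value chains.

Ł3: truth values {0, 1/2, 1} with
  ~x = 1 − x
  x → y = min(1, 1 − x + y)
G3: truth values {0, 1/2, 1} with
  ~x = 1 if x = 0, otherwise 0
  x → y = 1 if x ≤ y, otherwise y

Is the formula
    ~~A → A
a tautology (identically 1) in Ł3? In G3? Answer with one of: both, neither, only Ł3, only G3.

In Ł3: every assignment gives 1 — tautology.
In G3: at A = 1/2 the value is 1/2 — not a tautology.

only Ł3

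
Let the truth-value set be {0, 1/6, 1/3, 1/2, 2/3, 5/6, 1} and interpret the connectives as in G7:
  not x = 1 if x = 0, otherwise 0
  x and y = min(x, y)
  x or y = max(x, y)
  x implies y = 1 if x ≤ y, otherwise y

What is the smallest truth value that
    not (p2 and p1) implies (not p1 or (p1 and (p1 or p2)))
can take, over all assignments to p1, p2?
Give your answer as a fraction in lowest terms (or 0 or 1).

1/6

Take p1 = 1/6, p2 = 0:
p2 and p1 = 0 and 1/6 = 0
not (p2 and p1) = not 0 = 1
not p1 = not 1/6 = 0
p1 or p2 = 1/6 or 0 = 1/6
p1 and (p1 or p2) = 1/6 and 1/6 = 1/6
not p1 or (p1 and (p1 or p2)) = 0 or 1/6 = 1/6
not (p2 and p1) implies (not p1 or (p1 and (p1 or p2))) = 1 implies 1/6 = 1/6
No assignment yields a value below 1/6, so this is the minimum.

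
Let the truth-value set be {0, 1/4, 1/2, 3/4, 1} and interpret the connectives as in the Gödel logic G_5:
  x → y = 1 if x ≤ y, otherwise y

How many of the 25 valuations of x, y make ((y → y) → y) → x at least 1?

value 1: 15 assignments (counts)
value 3/4: 1 assignment
value 1/2: 2 assignments
value 1/4: 3 assignments
value 0: 4 assignments
So 15 of the 25 assignments meet the threshold.

15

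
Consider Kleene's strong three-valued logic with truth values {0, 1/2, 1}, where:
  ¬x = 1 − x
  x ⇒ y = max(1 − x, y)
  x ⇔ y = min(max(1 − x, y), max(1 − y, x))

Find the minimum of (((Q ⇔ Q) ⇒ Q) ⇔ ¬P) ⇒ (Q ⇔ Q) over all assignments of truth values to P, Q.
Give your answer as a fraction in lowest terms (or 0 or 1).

Take P = 0, Q = 1/2:
Q ⇔ Q = 1/2 ⇔ 1/2 = 1/2
(Q ⇔ Q) ⇒ Q = 1/2 ⇒ 1/2 = 1/2
¬P = ¬0 = 1
((Q ⇔ Q) ⇒ Q) ⇔ ¬P = 1/2 ⇔ 1 = 1/2
Q ⇔ Q = 1/2 ⇔ 1/2 = 1/2
(((Q ⇔ Q) ⇒ Q) ⇔ ¬P) ⇒ (Q ⇔ Q) = 1/2 ⇒ 1/2 = 1/2
No assignment yields a value below 1/2, so this is the minimum.

1/2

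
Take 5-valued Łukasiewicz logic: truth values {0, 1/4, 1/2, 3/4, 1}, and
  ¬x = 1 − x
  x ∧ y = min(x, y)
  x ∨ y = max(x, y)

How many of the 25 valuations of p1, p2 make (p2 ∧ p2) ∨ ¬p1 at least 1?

9

value 1: 9 assignments (counts)
value 3/4: 7 assignments
value 1/2: 5 assignments
value 1/4: 3 assignments
value 0: 1 assignment
So 9 of the 25 assignments meet the threshold.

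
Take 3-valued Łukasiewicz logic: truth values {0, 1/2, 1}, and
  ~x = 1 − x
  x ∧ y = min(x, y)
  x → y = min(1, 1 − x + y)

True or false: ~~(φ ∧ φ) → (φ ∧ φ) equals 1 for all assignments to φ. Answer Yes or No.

Yes

φ = 0 ↦ 1
φ = 1/2 ↦ 1
φ = 1 ↦ 1
Every assignment gives a value ≥ 1.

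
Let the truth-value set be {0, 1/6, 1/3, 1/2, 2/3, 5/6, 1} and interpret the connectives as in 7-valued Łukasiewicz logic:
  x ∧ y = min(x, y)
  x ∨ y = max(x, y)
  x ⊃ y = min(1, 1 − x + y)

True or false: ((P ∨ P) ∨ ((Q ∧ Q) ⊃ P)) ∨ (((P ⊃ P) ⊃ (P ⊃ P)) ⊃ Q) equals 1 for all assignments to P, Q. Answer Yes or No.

Counterexample: take P = 0, Q = 1/6.
P ∨ P = 0 ∨ 0 = 0
Q ∧ Q = 1/6 ∧ 1/6 = 1/6
(Q ∧ Q) ⊃ P = 1/6 ⊃ 0 = 5/6
(P ∨ P) ∨ ((Q ∧ Q) ⊃ P) = 0 ∨ 5/6 = 5/6
P ⊃ P = 0 ⊃ 0 = 1
P ⊃ P = 0 ⊃ 0 = 1
(P ⊃ P) ⊃ (P ⊃ P) = 1 ⊃ 1 = 1
((P ⊃ P) ⊃ (P ⊃ P)) ⊃ Q = 1 ⊃ 1/6 = 1/6
((P ∨ P) ∨ ((Q ∧ Q) ⊃ P)) ∨ (((P ⊃ P) ⊃ (P ⊃ P)) ⊃ Q) = 5/6 ∨ 1/6 = 5/6
This gives 5/6 ≠ 1.

No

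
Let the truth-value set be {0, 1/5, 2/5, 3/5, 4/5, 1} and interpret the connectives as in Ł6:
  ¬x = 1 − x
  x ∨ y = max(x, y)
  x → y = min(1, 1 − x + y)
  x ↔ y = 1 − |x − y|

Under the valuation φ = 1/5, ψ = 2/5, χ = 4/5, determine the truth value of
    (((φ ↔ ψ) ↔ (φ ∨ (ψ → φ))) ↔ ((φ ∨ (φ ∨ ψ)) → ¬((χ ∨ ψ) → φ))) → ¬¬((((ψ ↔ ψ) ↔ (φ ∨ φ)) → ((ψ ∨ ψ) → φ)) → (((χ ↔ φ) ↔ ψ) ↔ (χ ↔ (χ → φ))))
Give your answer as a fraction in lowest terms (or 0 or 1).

3/5

φ ↔ ψ = 1/5 ↔ 2/5 = 4/5
ψ → φ = 2/5 → 1/5 = 4/5
φ ∨ (ψ → φ) = 1/5 ∨ 4/5 = 4/5
(φ ↔ ψ) ↔ (φ ∨ (ψ → φ)) = 4/5 ↔ 4/5 = 1
φ ∨ ψ = 1/5 ∨ 2/5 = 2/5
φ ∨ (φ ∨ ψ) = 1/5 ∨ 2/5 = 2/5
χ ∨ ψ = 4/5 ∨ 2/5 = 4/5
(χ ∨ ψ) → φ = 4/5 → 1/5 = 2/5
¬((χ ∨ ψ) → φ) = ¬2/5 = 3/5
(φ ∨ (φ ∨ ψ)) → ¬((χ ∨ ψ) → φ) = 2/5 → 3/5 = 1
((φ ↔ ψ) ↔ (φ ∨ (ψ → φ))) ↔ ((φ ∨ (φ ∨ ψ)) → ¬((χ ∨ ψ) → φ)) = 1 ↔ 1 = 1
ψ ↔ ψ = 2/5 ↔ 2/5 = 1
φ ∨ φ = 1/5 ∨ 1/5 = 1/5
(ψ ↔ ψ) ↔ (φ ∨ φ) = 1 ↔ 1/5 = 1/5
ψ ∨ ψ = 2/5 ∨ 2/5 = 2/5
(ψ ∨ ψ) → φ = 2/5 → 1/5 = 4/5
((ψ ↔ ψ) ↔ (φ ∨ φ)) → ((ψ ∨ ψ) → φ) = 1/5 → 4/5 = 1
χ ↔ φ = 4/5 ↔ 1/5 = 2/5
(χ ↔ φ) ↔ ψ = 2/5 ↔ 2/5 = 1
χ → φ = 4/5 → 1/5 = 2/5
χ ↔ (χ → φ) = 4/5 ↔ 2/5 = 3/5
((χ ↔ φ) ↔ ψ) ↔ (χ ↔ (χ → φ)) = 1 ↔ 3/5 = 3/5
(((ψ ↔ ψ) ↔ (φ ∨ φ)) → ((ψ ∨ ψ) → φ)) → (((χ ↔ φ) ↔ ψ) ↔ (χ ↔ (χ → φ))) = 1 → 3/5 = 3/5
¬((((ψ ↔ ψ) ↔ (φ ∨ φ)) → ((ψ ∨ ψ) → φ)) → (((χ ↔ φ) ↔ ψ) ↔ (χ ↔ (χ → φ)))) = ¬3/5 = 2/5
¬¬((((ψ ↔ ψ) ↔ (φ ∨ φ)) → ((ψ ∨ ψ) → φ)) → (((χ ↔ φ) ↔ ψ) ↔ (χ ↔ (χ → φ)))) = ¬2/5 = 3/5
(((φ ↔ ψ) ↔ (φ ∨ (ψ → φ))) ↔ ((φ ∨ (φ ∨ ψ)) → ¬((χ ∨ ψ) → φ))) → ¬¬((((ψ ↔ ψ) ↔ (φ ∨ φ)) → ((ψ ∨ ψ) → φ)) → (((χ ↔ φ) ↔ ψ) ↔ (χ ↔ (χ → φ)))) = 1 → 3/5 = 3/5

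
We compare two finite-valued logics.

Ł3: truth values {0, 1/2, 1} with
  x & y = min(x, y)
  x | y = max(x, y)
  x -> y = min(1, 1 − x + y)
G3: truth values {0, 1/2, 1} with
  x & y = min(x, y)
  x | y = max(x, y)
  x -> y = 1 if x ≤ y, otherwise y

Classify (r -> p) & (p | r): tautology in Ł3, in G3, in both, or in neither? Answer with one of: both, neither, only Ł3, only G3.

In Ł3: at p = 0, r = 0 the value is 0 — not a tautology.
In G3: at p = 0, r = 0 the value is 0 — not a tautology.

neither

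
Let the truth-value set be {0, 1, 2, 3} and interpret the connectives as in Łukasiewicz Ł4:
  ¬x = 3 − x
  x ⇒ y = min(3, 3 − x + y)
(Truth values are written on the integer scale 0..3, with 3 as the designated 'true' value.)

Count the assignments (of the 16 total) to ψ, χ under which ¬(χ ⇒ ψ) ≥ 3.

ψ = 0, χ = 0 ↦ 0  <
ψ = 0, χ = 1 ↦ 1  <
ψ = 0, χ = 2 ↦ 2  <
ψ = 0, χ = 3 ↦ 3  ≥
ψ = 1, χ = 0 ↦ 0  <
ψ = 1, χ = 1 ↦ 0  <
ψ = 1, χ = 2 ↦ 1  <
ψ = 1, χ = 3 ↦ 2  <
ψ = 2, χ = 0 ↦ 0  <
ψ = 2, χ = 1 ↦ 0  <
ψ = 2, χ = 2 ↦ 0  <
ψ = 2, χ = 3 ↦ 1  <
ψ = 3, χ = 0 ↦ 0  <
ψ = 3, χ = 1 ↦ 0  <
ψ = 3, χ = 2 ↦ 0  <
ψ = 3, χ = 3 ↦ 0  <
So 1 of the 16 assignments meets the threshold.

1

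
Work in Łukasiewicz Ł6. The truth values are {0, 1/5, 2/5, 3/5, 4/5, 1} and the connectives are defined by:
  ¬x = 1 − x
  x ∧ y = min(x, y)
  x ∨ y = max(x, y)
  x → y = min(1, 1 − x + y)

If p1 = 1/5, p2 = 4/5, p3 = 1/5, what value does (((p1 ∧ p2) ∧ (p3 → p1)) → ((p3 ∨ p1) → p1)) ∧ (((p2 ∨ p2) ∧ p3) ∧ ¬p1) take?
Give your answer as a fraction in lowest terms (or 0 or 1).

p1 ∧ p2 = 1/5 ∧ 4/5 = 1/5
p3 → p1 = 1/5 → 1/5 = 1
(p1 ∧ p2) ∧ (p3 → p1) = 1/5 ∧ 1 = 1/5
p3 ∨ p1 = 1/5 ∨ 1/5 = 1/5
(p3 ∨ p1) → p1 = 1/5 → 1/5 = 1
((p1 ∧ p2) ∧ (p3 → p1)) → ((p3 ∨ p1) → p1) = 1/5 → 1 = 1
p2 ∨ p2 = 4/5 ∨ 4/5 = 4/5
(p2 ∨ p2) ∧ p3 = 4/5 ∧ 1/5 = 1/5
¬p1 = ¬1/5 = 4/5
((p2 ∨ p2) ∧ p3) ∧ ¬p1 = 1/5 ∧ 4/5 = 1/5
(((p1 ∧ p2) ∧ (p3 → p1)) → ((p3 ∨ p1) → p1)) ∧ (((p2 ∨ p2) ∧ p3) ∧ ¬p1) = 1 ∧ 1/5 = 1/5

1/5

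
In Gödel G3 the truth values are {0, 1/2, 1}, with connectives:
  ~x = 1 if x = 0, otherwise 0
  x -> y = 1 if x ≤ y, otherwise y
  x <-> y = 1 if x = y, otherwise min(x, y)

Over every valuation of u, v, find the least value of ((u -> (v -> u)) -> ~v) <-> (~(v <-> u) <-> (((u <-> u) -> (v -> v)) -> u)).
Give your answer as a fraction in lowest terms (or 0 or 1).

Take u = 1/2, v = 0:
v -> u = 0 -> 1/2 = 1
u -> (v -> u) = 1/2 -> 1 = 1
~v = ~0 = 1
(u -> (v -> u)) -> ~v = 1 -> 1 = 1
v <-> u = 0 <-> 1/2 = 0
~(v <-> u) = ~0 = 1
u <-> u = 1/2 <-> 1/2 = 1
v -> v = 0 -> 0 = 1
(u <-> u) -> (v -> v) = 1 -> 1 = 1
((u <-> u) -> (v -> v)) -> u = 1 -> 1/2 = 1/2
~(v <-> u) <-> (((u <-> u) -> (v -> v)) -> u) = 1 <-> 1/2 = 1/2
((u -> (v -> u)) -> ~v) <-> (~(v <-> u) <-> (((u <-> u) -> (v -> v)) -> u)) = 1 <-> 1/2 = 1/2
No assignment yields a value below 1/2, so this is the minimum.

1/2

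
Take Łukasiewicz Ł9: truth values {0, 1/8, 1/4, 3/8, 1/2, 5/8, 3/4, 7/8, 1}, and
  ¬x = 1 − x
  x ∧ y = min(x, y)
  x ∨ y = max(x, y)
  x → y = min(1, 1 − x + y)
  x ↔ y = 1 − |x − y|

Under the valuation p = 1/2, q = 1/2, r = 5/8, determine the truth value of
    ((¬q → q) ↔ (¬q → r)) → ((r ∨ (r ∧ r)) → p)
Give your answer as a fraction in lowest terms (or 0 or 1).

7/8

¬q = ¬1/2 = 1/2
¬q → q = 1/2 → 1/2 = 1
¬q = ¬1/2 = 1/2
¬q → r = 1/2 → 5/8 = 1
(¬q → q) ↔ (¬q → r) = 1 ↔ 1 = 1
r ∧ r = 5/8 ∧ 5/8 = 5/8
r ∨ (r ∧ r) = 5/8 ∨ 5/8 = 5/8
(r ∨ (r ∧ r)) → p = 5/8 → 1/2 = 7/8
((¬q → q) ↔ (¬q → r)) → ((r ∨ (r ∧ r)) → p) = 1 → 7/8 = 7/8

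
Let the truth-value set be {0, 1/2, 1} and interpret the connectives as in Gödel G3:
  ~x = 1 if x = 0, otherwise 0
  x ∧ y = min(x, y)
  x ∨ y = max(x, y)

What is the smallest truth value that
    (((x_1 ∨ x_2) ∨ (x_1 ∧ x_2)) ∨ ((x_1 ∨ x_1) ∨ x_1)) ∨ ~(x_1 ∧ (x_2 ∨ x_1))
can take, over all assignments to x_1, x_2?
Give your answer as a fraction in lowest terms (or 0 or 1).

1/2

Take x_1 = 1/2, x_2 = 0:
x_1 ∨ x_2 = 1/2 ∨ 0 = 1/2
x_1 ∧ x_2 = 1/2 ∧ 0 = 0
(x_1 ∨ x_2) ∨ (x_1 ∧ x_2) = 1/2 ∨ 0 = 1/2
x_1 ∨ x_1 = 1/2 ∨ 1/2 = 1/2
(x_1 ∨ x_1) ∨ x_1 = 1/2 ∨ 1/2 = 1/2
((x_1 ∨ x_2) ∨ (x_1 ∧ x_2)) ∨ ((x_1 ∨ x_1) ∨ x_1) = 1/2 ∨ 1/2 = 1/2
x_2 ∨ x_1 = 0 ∨ 1/2 = 1/2
x_1 ∧ (x_2 ∨ x_1) = 1/2 ∧ 1/2 = 1/2
~(x_1 ∧ (x_2 ∨ x_1)) = ~1/2 = 0
(((x_1 ∨ x_2) ∨ (x_1 ∧ x_2)) ∨ ((x_1 ∨ x_1) ∨ x_1)) ∨ ~(x_1 ∧ (x_2 ∨ x_1)) = 1/2 ∨ 0 = 1/2
No assignment yields a value below 1/2, so this is the minimum.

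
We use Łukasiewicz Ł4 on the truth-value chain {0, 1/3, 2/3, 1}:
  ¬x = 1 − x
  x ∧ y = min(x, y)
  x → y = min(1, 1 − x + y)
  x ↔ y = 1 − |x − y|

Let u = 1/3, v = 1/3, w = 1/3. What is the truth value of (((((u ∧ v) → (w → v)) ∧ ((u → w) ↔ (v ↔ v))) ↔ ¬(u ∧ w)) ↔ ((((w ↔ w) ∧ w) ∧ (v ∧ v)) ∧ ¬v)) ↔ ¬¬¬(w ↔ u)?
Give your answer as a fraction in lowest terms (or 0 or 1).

u ∧ v = 1/3 ∧ 1/3 = 1/3
w → v = 1/3 → 1/3 = 1
(u ∧ v) → (w → v) = 1/3 → 1 = 1
u → w = 1/3 → 1/3 = 1
v ↔ v = 1/3 ↔ 1/3 = 1
(u → w) ↔ (v ↔ v) = 1 ↔ 1 = 1
((u ∧ v) → (w → v)) ∧ ((u → w) ↔ (v ↔ v)) = 1 ∧ 1 = 1
u ∧ w = 1/3 ∧ 1/3 = 1/3
¬(u ∧ w) = ¬1/3 = 2/3
(((u ∧ v) → (w → v)) ∧ ((u → w) ↔ (v ↔ v))) ↔ ¬(u ∧ w) = 1 ↔ 2/3 = 2/3
w ↔ w = 1/3 ↔ 1/3 = 1
(w ↔ w) ∧ w = 1 ∧ 1/3 = 1/3
v ∧ v = 1/3 ∧ 1/3 = 1/3
((w ↔ w) ∧ w) ∧ (v ∧ v) = 1/3 ∧ 1/3 = 1/3
¬v = ¬1/3 = 2/3
(((w ↔ w) ∧ w) ∧ (v ∧ v)) ∧ ¬v = 1/3 ∧ 2/3 = 1/3
((((u ∧ v) → (w → v)) ∧ ((u → w) ↔ (v ↔ v))) ↔ ¬(u ∧ w)) ↔ ((((w ↔ w) ∧ w) ∧ (v ∧ v)) ∧ ¬v) = 2/3 ↔ 1/3 = 2/3
w ↔ u = 1/3 ↔ 1/3 = 1
¬(w ↔ u) = ¬1 = 0
¬¬(w ↔ u) = ¬0 = 1
¬¬¬(w ↔ u) = ¬1 = 0
(((((u ∧ v) → (w → v)) ∧ ((u → w) ↔ (v ↔ v))) ↔ ¬(u ∧ w)) ↔ ((((w ↔ w) ∧ w) ∧ (v ∧ v)) ∧ ¬v)) ↔ ¬¬¬(w ↔ u) = 2/3 ↔ 0 = 1/3

1/3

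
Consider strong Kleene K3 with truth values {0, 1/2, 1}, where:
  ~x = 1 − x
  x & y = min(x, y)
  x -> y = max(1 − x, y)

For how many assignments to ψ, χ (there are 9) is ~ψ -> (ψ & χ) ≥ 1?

ψ = 0, χ = 0 ↦ 0  <
ψ = 0, χ = 1/2 ↦ 0  <
ψ = 0, χ = 1 ↦ 0  <
ψ = 1/2, χ = 0 ↦ 1/2  <
ψ = 1/2, χ = 1/2 ↦ 1/2  <
ψ = 1/2, χ = 1 ↦ 1/2  <
ψ = 1, χ = 0 ↦ 1  ≥
ψ = 1, χ = 1/2 ↦ 1  ≥
ψ = 1, χ = 1 ↦ 1  ≥
So 3 of the 9 assignments meet the threshold.

3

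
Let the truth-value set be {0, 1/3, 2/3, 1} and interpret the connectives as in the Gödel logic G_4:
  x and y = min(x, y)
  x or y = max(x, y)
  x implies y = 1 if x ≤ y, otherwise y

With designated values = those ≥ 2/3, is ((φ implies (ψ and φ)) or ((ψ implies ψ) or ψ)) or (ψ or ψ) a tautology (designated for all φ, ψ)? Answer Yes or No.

Yes

φ = 0, ψ = 0 ↦ 1
φ = 0, ψ = 1/3 ↦ 1
φ = 0, ψ = 2/3 ↦ 1
φ = 0, ψ = 1 ↦ 1
φ = 1/3, ψ = 0 ↦ 1
φ = 1/3, ψ = 1/3 ↦ 1
φ = 1/3, ψ = 2/3 ↦ 1
φ = 1/3, ψ = 1 ↦ 1
φ = 2/3, ψ = 0 ↦ 1
φ = 2/3, ψ = 1/3 ↦ 1
φ = 2/3, ψ = 2/3 ↦ 1
φ = 2/3, ψ = 1 ↦ 1
φ = 1, ψ = 0 ↦ 1
φ = 1, ψ = 1/3 ↦ 1
φ = 1, ψ = 2/3 ↦ 1
φ = 1, ψ = 1 ↦ 1
Every assignment gives a value ≥ 2/3.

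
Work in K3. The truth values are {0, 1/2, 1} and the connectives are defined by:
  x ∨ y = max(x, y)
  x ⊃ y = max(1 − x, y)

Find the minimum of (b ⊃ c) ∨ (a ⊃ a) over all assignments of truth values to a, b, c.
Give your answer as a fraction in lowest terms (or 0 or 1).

Take a = 1/2, b = 1/2, c = 0:
b ⊃ c = 1/2 ⊃ 0 = 1/2
a ⊃ a = 1/2 ⊃ 1/2 = 1/2
(b ⊃ c) ∨ (a ⊃ a) = 1/2 ∨ 1/2 = 1/2
No assignment yields a value below 1/2, so this is the minimum.

1/2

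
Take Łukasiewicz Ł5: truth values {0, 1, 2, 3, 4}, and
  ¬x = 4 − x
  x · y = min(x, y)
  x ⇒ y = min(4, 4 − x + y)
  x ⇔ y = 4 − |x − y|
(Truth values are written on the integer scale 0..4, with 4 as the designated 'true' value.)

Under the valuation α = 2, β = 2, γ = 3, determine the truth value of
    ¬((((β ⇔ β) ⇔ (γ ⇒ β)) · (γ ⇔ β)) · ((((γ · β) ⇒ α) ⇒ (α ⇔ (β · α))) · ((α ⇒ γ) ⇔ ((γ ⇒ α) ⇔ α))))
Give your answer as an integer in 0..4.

1

β ⇔ β = 2 ⇔ 2 = 4
γ ⇒ β = 3 ⇒ 2 = 3
(β ⇔ β) ⇔ (γ ⇒ β) = 4 ⇔ 3 = 3
γ ⇔ β = 3 ⇔ 2 = 3
((β ⇔ β) ⇔ (γ ⇒ β)) · (γ ⇔ β) = 3 · 3 = 3
γ · β = 3 · 2 = 2
(γ · β) ⇒ α = 2 ⇒ 2 = 4
β · α = 2 · 2 = 2
α ⇔ (β · α) = 2 ⇔ 2 = 4
((γ · β) ⇒ α) ⇒ (α ⇔ (β · α)) = 4 ⇒ 4 = 4
α ⇒ γ = 2 ⇒ 3 = 4
γ ⇒ α = 3 ⇒ 2 = 3
(γ ⇒ α) ⇔ α = 3 ⇔ 2 = 3
(α ⇒ γ) ⇔ ((γ ⇒ α) ⇔ α) = 4 ⇔ 3 = 3
(((γ · β) ⇒ α) ⇒ (α ⇔ (β · α))) · ((α ⇒ γ) ⇔ ((γ ⇒ α) ⇔ α)) = 4 · 3 = 3
(((β ⇔ β) ⇔ (γ ⇒ β)) · (γ ⇔ β)) · ((((γ · β) ⇒ α) ⇒ (α ⇔ (β · α))) · ((α ⇒ γ) ⇔ ((γ ⇒ α) ⇔ α))) = 3 · 3 = 3
¬((((β ⇔ β) ⇔ (γ ⇒ β)) · (γ ⇔ β)) · ((((γ · β) ⇒ α) ⇒ (α ⇔ (β · α))) · ((α ⇒ γ) ⇔ ((γ ⇒ α) ⇔ α)))) = ¬3 = 1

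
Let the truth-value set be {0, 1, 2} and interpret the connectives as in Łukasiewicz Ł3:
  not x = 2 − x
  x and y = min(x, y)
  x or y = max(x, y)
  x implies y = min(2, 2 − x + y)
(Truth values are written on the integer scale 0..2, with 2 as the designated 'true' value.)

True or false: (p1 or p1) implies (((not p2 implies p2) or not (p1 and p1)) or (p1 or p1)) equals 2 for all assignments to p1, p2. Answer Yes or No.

Yes

p1 = 0, p2 = 0 ↦ 2
p1 = 0, p2 = 1 ↦ 2
p1 = 0, p2 = 2 ↦ 2
p1 = 1, p2 = 0 ↦ 2
p1 = 1, p2 = 1 ↦ 2
p1 = 1, p2 = 2 ↦ 2
p1 = 2, p2 = 0 ↦ 2
p1 = 2, p2 = 1 ↦ 2
p1 = 2, p2 = 2 ↦ 2
Every assignment gives a value ≥ 2.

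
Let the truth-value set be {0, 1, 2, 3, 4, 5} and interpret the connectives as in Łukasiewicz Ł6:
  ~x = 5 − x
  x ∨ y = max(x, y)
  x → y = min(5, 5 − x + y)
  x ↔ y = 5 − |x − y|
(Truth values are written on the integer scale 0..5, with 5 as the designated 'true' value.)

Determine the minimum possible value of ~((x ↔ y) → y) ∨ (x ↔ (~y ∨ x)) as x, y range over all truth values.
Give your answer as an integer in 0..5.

Take x = 0, y = 2:
x ↔ y = 0 ↔ 2 = 3
(x ↔ y) → y = 3 → 2 = 4
~((x ↔ y) → y) = ~4 = 1
~y = ~2 = 3
~y ∨ x = 3 ∨ 0 = 3
x ↔ (~y ∨ x) = 0 ↔ 3 = 2
~((x ↔ y) → y) ∨ (x ↔ (~y ∨ x)) = 1 ∨ 2 = 2
No assignment yields a value below 2, so this is the minimum.

2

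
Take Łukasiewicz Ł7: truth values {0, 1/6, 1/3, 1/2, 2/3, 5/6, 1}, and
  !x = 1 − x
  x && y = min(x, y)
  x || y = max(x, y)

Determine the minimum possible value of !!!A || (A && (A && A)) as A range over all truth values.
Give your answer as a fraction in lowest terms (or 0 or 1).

Take A = 1/2:
!A = !1/2 = 1/2
!!A = !1/2 = 1/2
!!!A = !1/2 = 1/2
A && A = 1/2 && 1/2 = 1/2
A && (A && A) = 1/2 && 1/2 = 1/2
!!!A || (A && (A && A)) = 1/2 || 1/2 = 1/2
No assignment yields a value below 1/2, so this is the minimum.

1/2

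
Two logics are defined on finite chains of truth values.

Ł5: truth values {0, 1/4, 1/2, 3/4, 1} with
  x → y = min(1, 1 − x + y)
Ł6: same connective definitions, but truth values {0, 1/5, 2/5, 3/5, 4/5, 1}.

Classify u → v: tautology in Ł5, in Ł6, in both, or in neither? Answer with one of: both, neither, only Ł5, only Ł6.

neither

In Ł5: at u = 1/4, v = 0 the value is 3/4 — not a tautology.
In Ł6: at u = 1/5, v = 0 the value is 4/5 — not a tautology.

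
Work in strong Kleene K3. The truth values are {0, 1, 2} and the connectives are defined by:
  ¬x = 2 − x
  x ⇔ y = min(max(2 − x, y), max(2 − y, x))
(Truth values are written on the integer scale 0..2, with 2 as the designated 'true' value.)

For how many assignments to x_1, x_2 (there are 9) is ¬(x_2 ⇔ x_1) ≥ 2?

x_1 = 0, x_2 = 0 ↦ 0  <
x_1 = 0, x_2 = 1 ↦ 1  <
x_1 = 0, x_2 = 2 ↦ 2  ≥
x_1 = 1, x_2 = 0 ↦ 1  <
x_1 = 1, x_2 = 1 ↦ 1  <
x_1 = 1, x_2 = 2 ↦ 1  <
x_1 = 2, x_2 = 0 ↦ 2  ≥
x_1 = 2, x_2 = 1 ↦ 1  <
x_1 = 2, x_2 = 2 ↦ 0  <
So 2 of the 9 assignments meet the threshold.

2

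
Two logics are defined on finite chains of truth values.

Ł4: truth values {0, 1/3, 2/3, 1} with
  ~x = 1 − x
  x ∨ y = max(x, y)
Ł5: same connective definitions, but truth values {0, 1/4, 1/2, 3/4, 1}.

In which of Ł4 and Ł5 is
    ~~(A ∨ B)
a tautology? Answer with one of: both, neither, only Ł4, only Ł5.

In Ł4: at A = 0, B = 0 the value is 0 — not a tautology.
In Ł5: at A = 0, B = 0 the value is 0 — not a tautology.

neither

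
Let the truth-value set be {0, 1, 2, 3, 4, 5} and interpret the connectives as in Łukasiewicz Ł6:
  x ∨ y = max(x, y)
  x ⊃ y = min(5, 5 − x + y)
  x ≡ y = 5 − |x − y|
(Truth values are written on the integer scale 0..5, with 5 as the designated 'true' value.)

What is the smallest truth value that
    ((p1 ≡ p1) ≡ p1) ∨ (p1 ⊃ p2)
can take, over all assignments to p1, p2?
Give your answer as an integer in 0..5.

Take p1 = 2, p2 = 0:
p1 ≡ p1 = 2 ≡ 2 = 5
(p1 ≡ p1) ≡ p1 = 5 ≡ 2 = 2
p1 ⊃ p2 = 2 ⊃ 0 = 3
((p1 ≡ p1) ≡ p1) ∨ (p1 ⊃ p2) = 2 ∨ 3 = 3
No assignment yields a value below 3, so this is the minimum.

3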